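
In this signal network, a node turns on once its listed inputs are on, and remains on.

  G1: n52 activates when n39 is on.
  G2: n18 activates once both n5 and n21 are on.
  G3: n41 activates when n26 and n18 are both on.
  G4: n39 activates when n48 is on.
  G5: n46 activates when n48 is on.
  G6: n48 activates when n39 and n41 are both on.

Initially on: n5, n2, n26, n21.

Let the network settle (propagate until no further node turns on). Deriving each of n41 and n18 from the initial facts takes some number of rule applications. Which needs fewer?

n18

n18: G2: n5 and n21 on → n18 on. [1 rule application]
n41: G2: n5 and n21 on → n18 on. n26 and n18 are on, so n41 activates (G3). [2 rule applications]
n18 needs fewer.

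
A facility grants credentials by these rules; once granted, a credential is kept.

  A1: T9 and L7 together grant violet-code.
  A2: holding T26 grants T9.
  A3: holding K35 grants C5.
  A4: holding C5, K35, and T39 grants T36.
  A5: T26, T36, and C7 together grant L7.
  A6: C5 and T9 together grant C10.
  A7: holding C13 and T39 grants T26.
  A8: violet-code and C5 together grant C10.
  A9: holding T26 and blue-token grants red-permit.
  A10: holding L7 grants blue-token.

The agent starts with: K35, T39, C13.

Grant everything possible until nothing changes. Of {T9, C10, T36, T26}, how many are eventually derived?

Holding K35 grants C5 (A3).
Holding C13 and T39 grants T26 (A7).
Holding T26 grants T9 (A2).
Holding C5, K35, and T39 grants T36 (A4).
Holding C5 and T9 grants C10 (A6).
T9: reached.
C10: reached.
T36: reached.
T26: reached.
All 4 are reached.

4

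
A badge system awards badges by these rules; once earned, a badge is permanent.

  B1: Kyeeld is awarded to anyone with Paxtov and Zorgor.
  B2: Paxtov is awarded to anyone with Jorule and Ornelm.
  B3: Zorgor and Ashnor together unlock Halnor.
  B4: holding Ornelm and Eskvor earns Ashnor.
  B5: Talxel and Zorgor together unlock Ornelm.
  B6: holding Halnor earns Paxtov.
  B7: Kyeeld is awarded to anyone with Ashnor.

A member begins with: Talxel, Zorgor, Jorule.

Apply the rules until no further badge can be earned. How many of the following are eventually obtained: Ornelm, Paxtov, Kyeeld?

3

With Talxel and Zorgor, Ornelm is earned (B5).
With Jorule and Ornelm, Paxtov is earned (B2).
With Paxtov and Zorgor, Kyeeld is earned (B1).
Ornelm: reached.
Paxtov: reached.
Kyeeld: reached.
All 3 are reached.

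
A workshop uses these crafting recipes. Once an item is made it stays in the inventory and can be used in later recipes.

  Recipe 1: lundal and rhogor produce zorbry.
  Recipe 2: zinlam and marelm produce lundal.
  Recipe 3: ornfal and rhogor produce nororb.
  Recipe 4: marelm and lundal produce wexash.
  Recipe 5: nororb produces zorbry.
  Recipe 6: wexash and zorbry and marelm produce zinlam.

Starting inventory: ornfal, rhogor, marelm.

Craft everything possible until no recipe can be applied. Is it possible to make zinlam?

zinlam would need wexash, zorbry, and marelm (Recipe 6), but wexash is never obtained.

No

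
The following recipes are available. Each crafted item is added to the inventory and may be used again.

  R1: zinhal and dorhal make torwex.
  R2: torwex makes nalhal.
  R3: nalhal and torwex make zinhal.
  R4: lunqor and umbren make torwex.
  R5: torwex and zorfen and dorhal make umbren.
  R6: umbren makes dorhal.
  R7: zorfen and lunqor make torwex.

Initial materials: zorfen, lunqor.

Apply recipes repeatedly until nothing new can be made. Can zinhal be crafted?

Using R7, zorfen and lunqor make torwex.
torwex → nalhal (R2).
Using R3, nalhal and torwex make zinhal.

Yes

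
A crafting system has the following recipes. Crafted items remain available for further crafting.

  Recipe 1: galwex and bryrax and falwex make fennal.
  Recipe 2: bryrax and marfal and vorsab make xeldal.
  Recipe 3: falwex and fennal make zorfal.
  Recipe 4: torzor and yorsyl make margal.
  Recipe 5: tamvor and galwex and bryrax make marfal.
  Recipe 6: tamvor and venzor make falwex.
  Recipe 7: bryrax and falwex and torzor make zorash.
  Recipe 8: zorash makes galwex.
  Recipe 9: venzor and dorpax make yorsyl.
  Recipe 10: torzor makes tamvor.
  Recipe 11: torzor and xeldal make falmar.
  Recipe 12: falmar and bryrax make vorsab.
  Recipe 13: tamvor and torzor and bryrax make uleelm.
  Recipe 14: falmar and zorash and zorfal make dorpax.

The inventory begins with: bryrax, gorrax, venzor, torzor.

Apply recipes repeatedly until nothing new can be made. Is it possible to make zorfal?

torzor → tamvor (Recipe 10).
Using Recipe 6, tamvor and venzor make falwex.
bryrax and falwex and torzor → zorash (Recipe 7).
Using Recipe 8, zorash makes galwex.
galwex and bryrax and falwex → fennal (Recipe 1).
falwex and fennal → zorfal (Recipe 3).

Yes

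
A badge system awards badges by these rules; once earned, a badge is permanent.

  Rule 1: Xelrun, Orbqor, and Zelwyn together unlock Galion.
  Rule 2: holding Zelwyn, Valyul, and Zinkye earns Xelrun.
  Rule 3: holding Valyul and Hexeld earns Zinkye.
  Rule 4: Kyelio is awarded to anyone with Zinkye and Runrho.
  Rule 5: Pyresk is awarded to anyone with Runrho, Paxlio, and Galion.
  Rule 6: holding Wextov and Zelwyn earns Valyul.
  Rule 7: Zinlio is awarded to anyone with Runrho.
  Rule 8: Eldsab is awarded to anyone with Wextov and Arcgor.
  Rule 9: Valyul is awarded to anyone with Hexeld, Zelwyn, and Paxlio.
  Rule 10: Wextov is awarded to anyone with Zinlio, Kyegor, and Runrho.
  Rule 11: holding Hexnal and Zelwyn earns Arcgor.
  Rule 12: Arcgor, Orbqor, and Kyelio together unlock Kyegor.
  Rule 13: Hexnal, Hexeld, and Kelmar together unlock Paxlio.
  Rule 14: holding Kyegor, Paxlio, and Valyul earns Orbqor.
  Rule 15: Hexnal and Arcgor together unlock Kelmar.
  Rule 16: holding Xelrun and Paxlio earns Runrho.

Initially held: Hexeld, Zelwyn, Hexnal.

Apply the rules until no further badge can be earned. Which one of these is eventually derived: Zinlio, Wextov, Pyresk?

Zinlio

With Hexnal and Zelwyn, Arcgor is earned (Rule 11).
With Hexnal and Arcgor, Kelmar is earned (Rule 15).
With Hexnal, Hexeld, and Kelmar, Paxlio is earned (Rule 13).
With Hexeld, Zelwyn, and Paxlio, Valyul is earned (Rule 9).
With Valyul and Hexeld, Zinkye is earned (Rule 3).
With Zelwyn, Valyul, and Zinkye, Xelrun is earned (Rule 2).
With Xelrun and Paxlio, Runrho is earned (Rule 16).
With Runrho, Zinlio is earned (Rule 7).
Wextov would need Zinlio, Kyegor, and Runrho (Rule 10), but Kyegor is never earned. Pyresk would need Runrho, Paxlio, and Galion (Rule 5), but Galion is never earned.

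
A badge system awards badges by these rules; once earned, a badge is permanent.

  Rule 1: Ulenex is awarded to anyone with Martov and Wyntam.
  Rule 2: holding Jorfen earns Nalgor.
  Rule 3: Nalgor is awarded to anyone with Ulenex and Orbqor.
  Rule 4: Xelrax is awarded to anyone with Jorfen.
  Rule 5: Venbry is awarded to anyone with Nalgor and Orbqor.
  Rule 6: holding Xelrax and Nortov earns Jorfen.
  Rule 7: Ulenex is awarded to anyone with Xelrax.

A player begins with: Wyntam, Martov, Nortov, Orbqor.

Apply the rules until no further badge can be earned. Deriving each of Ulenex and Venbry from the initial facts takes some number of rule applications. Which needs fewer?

Ulenex: With Martov and Wyntam, Ulenex is earned (Rule 1). [1 rule application]
Venbry: With Martov and Wyntam, Ulenex is earned (Rule 1). With Ulenex and Orbqor, Nalgor is earned (Rule 3). With Nalgor and Orbqor, Venbry is earned (Rule 5). [3 rule applications]
Ulenex needs fewer.

Ulenex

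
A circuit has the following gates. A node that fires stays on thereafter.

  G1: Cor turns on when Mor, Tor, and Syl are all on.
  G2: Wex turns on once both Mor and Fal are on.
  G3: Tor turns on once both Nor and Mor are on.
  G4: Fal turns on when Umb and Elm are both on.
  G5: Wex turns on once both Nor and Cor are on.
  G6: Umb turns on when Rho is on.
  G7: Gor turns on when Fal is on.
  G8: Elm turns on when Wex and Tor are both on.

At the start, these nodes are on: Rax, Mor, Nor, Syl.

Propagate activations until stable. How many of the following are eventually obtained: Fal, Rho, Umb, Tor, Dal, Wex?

G3: Nor and Mor on → Tor on.
G1: Mor, Tor, and Syl on → Cor on.
G5: Nor and Cor on → Wex on.
Fal would need Umb and Elm (G4), but Umb never turns on.
No rule produces Rho, and it is not given.
Umb would need Rho (G6), but Rho never turns on.
Tor: reached.
No rule produces Dal, and it is not given.
Wex: reached.
Reached: Tor and Wex — 2 of the 6.

2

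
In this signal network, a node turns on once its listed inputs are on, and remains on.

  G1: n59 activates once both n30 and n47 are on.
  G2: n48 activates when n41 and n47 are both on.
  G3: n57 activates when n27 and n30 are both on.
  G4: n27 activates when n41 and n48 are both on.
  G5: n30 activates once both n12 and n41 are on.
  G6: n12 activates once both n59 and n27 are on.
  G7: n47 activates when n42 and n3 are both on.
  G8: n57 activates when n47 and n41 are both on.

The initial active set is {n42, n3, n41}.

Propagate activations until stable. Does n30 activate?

No

n30 would need n12 and n41 (G5), but n12 never turns on.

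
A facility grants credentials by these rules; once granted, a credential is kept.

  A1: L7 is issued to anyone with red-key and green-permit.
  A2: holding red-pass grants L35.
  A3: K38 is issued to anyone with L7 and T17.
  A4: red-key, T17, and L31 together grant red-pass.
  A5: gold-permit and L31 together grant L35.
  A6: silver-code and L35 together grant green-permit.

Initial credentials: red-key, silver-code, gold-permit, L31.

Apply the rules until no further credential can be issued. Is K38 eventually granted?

No

K38 would need L7 and T17 (A3), but T17 is never granted.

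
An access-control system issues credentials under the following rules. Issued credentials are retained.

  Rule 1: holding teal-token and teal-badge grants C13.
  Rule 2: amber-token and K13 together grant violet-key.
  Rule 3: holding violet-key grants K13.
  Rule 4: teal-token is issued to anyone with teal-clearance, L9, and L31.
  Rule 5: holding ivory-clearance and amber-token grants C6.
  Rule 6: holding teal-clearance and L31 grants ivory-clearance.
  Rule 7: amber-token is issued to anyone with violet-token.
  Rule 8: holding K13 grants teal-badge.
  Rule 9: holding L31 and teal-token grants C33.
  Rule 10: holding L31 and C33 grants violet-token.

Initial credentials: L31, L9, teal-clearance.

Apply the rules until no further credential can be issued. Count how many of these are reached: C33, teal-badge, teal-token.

Holding teal-clearance, L9, and L31 grants teal-token (Rule 4).
Holding L31 and teal-token grants C33 (Rule 9).
C33: reached.
teal-badge would need K13 (Rule 8), but K13 is never granted.
teal-token: reached.
Reached: C33 and teal-token — 2 of the 3.

2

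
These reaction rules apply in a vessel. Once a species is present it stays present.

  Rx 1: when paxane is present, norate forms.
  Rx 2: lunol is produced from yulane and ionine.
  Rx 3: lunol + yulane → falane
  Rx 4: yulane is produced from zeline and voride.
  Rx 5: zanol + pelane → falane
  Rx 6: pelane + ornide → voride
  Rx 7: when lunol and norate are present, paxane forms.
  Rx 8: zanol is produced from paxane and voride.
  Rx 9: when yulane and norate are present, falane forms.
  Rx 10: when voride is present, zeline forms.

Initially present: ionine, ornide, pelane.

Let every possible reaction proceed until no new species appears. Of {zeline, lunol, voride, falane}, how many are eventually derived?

pelane and ornide present → voride forms (Rx 6).
voride present → zeline forms (Rx 10).
zeline and voride present → yulane forms (Rx 4).
yulane and ionine present → lunol forms (Rx 2).
lunol and yulane present → falane forms (Rx 3).
zeline: reached.
lunol: reached.
voride: reached.
falane: reached.
All 4 are reached.

4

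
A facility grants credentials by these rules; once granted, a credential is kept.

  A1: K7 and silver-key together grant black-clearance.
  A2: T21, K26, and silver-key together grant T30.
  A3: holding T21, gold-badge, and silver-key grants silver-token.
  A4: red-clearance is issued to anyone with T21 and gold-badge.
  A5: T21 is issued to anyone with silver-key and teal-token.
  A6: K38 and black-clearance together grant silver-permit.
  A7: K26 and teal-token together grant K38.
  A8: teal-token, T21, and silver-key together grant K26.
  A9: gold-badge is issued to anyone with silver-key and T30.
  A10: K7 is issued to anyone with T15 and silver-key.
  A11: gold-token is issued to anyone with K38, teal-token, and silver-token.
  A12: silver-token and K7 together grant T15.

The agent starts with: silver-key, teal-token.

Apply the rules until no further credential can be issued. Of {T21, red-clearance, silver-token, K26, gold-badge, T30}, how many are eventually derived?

Holding silver-key and teal-token grants T21 (A5).
Holding teal-token, T21, and silver-key grants K26 (A8).
Holding T21, K26, and silver-key grants T30 (A2).
Holding silver-key and T30 grants gold-badge (A9).
Holding T21, gold-badge, and silver-key grants silver-token (A3).
Holding T21 and gold-badge grants red-clearance (A4).
T21: reached.
red-clearance: reached.
silver-token: reached.
K26: reached.
gold-badge: reached.
T30: reached.
All 6 are reached.

6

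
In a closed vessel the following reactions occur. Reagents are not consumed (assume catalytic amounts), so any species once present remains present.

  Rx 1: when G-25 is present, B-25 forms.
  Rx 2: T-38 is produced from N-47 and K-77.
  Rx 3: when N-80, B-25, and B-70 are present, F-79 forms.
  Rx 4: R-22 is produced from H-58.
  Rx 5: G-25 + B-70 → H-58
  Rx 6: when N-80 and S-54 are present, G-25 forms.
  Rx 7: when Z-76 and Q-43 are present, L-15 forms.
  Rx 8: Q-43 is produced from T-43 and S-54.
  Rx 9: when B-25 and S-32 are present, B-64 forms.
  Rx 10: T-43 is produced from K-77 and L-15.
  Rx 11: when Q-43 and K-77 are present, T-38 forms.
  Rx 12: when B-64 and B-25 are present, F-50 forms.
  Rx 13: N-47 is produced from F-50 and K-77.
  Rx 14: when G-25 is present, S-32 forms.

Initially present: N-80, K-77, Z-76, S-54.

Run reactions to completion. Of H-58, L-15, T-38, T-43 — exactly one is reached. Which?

T-38

N-80 and S-54 present → G-25 forms (Rx 6).
G-25 present → S-32 forms (Rx 14).
G-25 present → B-25 forms (Rx 1).
B-25 and S-32 present → B-64 forms (Rx 9).
B-64 and B-25 present → F-50 forms (Rx 12).
F-50 and K-77 present → N-47 forms (Rx 13).
N-47 and K-77 present → T-38 forms (Rx 2).
H-58 would need G-25 and B-70 (Rx 5), but B-70 never forms. T-43 would need K-77 and L-15 (Rx 10), but L-15 never forms. L-15 would need Z-76 and Q-43 (Rx 7), but Q-43 never forms.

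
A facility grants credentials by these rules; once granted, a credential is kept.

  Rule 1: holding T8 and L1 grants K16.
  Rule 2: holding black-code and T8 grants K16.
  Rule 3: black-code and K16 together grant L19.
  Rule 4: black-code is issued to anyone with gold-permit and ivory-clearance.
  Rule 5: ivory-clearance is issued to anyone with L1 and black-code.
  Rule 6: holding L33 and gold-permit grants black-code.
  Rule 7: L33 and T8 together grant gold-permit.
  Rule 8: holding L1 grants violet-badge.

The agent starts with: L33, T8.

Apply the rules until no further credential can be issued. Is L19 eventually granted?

Holding L33 and T8 grants gold-permit (Rule 7).
Holding L33 and gold-permit grants black-code (Rule 6).
Holding black-code and T8 grants K16 (Rule 2).
Holding black-code and K16 grants L19 (Rule 3).

Yes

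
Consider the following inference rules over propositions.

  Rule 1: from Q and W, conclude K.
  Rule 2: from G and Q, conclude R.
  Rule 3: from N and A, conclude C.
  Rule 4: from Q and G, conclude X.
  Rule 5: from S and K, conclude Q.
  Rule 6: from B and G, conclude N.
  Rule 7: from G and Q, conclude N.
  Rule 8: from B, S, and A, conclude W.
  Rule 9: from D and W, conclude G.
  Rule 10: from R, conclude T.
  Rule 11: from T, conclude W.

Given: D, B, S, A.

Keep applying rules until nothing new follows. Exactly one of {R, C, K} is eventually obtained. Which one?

C

B, S, and A hold, so W follows (Rule 8).
D and W hold, so G follows (Rule 9).
B and G hold, so N follows (Rule 6).
N and A hold, so C follows (Rule 3).
K would need Q and W (Rule 1), but Q is never established. R would need G and Q (Rule 2), but Q is never established.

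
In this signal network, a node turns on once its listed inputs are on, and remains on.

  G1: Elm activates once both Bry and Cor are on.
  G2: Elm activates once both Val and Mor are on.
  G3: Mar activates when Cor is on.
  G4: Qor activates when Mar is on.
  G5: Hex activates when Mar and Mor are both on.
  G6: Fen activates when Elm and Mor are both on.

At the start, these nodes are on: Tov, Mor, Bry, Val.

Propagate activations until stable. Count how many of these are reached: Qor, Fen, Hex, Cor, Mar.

Val and Mor are on, so Elm activates (G2).
Elm and Mor are on, so Fen activates (G6).
Qor would need Mar (G4), but Mar never turns on.
Fen: reached.
Hex would need Mar and Mor (G5), but Mar never turns on.
No rule produces Cor, and it is not given.
Mar would need Cor (G3), but Cor never turns on.
Reached: Fen — 1 of the 5.

1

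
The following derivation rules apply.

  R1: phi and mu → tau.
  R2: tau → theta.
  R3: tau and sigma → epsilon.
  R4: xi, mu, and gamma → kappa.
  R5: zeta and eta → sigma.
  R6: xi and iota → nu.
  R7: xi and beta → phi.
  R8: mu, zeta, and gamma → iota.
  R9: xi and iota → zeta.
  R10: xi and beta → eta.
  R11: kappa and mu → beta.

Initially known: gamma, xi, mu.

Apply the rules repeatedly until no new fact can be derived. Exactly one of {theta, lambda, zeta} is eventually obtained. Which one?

From xi, mu, and gamma, R4 gives kappa.
From kappa and mu, R11 gives beta.
From xi and beta, R7 gives phi.
From phi and mu, R1 gives tau.
From tau, R2 gives theta.
zeta would need xi and iota (R9), but iota is never established. No rule produces lambda, and it is not given.

theta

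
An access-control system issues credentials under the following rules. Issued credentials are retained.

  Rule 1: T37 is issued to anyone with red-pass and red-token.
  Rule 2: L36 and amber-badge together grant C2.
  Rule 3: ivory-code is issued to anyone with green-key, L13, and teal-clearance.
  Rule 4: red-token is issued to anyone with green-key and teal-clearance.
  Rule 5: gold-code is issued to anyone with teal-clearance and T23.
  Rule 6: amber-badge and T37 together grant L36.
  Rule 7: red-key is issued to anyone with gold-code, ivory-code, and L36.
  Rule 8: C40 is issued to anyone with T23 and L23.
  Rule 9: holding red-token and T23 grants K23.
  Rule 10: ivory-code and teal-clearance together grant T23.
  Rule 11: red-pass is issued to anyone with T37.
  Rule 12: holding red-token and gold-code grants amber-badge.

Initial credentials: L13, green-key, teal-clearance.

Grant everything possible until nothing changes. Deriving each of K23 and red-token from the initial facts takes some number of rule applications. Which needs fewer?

red-token

red-token: Holding green-key and teal-clearance grants red-token (Rule 4). [1 rule application]
K23: Holding green-key and teal-clearance grants red-token (Rule 4). Holding green-key, L13, and teal-clearance grants ivory-code (Rule 3). Holding ivory-code and teal-clearance grants T23 (Rule 10). Holding red-token and T23 grants K23 (Rule 9). [4 rule applications]
red-token needs fewer.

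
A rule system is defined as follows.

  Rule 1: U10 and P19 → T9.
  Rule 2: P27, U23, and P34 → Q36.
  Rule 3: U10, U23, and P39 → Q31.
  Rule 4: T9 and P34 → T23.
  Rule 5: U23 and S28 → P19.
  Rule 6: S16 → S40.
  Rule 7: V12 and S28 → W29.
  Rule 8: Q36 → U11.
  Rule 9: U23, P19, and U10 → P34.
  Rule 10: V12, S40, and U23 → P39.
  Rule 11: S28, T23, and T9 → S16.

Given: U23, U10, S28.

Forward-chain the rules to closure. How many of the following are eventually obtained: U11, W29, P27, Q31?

0

U11 would need Q36 (Rule 8), but Q36 is never established.
W29 would need V12 and S28 (Rule 7), but V12 is never established.
No rule produces P27, and it is not given.
Q31 would need U10, U23, and P39 (Rule 3), but P39 is never established.
None of the 4 are reached.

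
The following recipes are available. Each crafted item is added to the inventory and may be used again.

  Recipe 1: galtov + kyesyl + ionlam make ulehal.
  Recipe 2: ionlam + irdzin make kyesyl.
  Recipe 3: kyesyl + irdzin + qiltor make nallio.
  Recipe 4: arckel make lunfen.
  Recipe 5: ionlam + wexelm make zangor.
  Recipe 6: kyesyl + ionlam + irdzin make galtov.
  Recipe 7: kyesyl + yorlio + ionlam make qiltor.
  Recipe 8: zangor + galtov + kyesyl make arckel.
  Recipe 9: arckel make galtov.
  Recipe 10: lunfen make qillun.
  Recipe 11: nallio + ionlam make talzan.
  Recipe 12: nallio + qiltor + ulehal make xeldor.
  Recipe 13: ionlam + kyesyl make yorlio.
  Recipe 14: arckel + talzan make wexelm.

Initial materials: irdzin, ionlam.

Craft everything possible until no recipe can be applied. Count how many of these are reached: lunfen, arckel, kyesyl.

1

ionlam + irdzin → kyesyl (Recipe 2).
lunfen would need arckel (Recipe 4), but arckel is never obtained.
arckel would need zangor, galtov, and kyesyl (Recipe 8), but zangor is never obtained.
kyesyl: reached.
Reached: kyesyl — 1 of the 3.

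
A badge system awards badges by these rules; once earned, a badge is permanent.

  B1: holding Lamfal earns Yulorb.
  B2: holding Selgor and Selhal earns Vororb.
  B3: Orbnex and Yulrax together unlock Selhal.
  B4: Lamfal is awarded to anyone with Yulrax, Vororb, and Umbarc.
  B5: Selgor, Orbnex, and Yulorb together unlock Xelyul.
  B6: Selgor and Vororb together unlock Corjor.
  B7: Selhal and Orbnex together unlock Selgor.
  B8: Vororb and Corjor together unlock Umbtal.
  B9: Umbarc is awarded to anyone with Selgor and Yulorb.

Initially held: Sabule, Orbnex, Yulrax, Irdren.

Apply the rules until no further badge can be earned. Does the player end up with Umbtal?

Yes

With Orbnex and Yulrax, Selhal is earned (B3).
With Selhal and Orbnex, Selgor is earned (B7).
With Selgor and Selhal, Vororb is earned (B2).
With Selgor and Vororb, Corjor is earned (B6).
With Vororb and Corjor, Umbtal is earned (B8).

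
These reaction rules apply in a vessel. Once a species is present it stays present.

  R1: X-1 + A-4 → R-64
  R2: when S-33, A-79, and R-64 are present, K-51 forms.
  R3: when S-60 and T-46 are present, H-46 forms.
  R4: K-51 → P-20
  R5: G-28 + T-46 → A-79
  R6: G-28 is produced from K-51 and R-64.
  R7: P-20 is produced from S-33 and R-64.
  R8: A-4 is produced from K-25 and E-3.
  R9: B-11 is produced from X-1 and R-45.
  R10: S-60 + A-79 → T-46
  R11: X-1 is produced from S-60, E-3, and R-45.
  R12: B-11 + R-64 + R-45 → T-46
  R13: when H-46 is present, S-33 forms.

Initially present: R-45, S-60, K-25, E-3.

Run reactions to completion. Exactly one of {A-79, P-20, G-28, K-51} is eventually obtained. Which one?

P-20

S-60, E-3, and R-45 present → X-1 forms (R11).
K-25 and E-3 present → A-4 forms (R8).
X-1 and R-45 present → B-11 forms (R9).
X-1 and A-4 present → R-64 forms (R1).
B-11, R-64, and R-45 present → T-46 forms (R12).
S-60 and T-46 present → H-46 forms (R3).
H-46 present → S-33 forms (R13).
S-33 and R-64 present → P-20 forms (R7).
K-51 would need S-33, A-79, and R-64 (R2), but A-79 never forms. G-28 would need K-51 and R-64 (R6), but K-51 never forms. A-79 would need G-28 and T-46 (R5), but G-28 never forms.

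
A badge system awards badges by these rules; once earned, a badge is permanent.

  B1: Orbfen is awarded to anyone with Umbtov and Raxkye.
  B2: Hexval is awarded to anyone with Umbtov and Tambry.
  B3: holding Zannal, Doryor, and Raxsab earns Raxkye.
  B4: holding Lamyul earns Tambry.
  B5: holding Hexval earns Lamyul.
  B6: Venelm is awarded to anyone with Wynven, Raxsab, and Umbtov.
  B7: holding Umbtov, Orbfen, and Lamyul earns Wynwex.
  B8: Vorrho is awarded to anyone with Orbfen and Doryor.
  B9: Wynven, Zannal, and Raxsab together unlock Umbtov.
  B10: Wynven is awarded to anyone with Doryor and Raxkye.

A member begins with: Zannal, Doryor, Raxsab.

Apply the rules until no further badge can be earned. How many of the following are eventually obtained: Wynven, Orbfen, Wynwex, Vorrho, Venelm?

4

With Zannal, Doryor, and Raxsab, Raxkye is earned (B3).
With Doryor and Raxkye, Wynven is earned (B10).
With Wynven, Zannal, and Raxsab, Umbtov is earned (B9).
With Wynven, Raxsab, and Umbtov, Venelm is earned (B6).
With Umbtov and Raxkye, Orbfen is earned (B1).
With Orbfen and Doryor, Vorrho is earned (B8).
Wynven: reached.
Orbfen: reached.
Wynwex would need Umbtov, Orbfen, and Lamyul (B7), but Lamyul is never earned.
Vorrho: reached.
Venelm: reached.
Reached: Wynven, Orbfen, Vorrho, and Venelm — 4 of the 5.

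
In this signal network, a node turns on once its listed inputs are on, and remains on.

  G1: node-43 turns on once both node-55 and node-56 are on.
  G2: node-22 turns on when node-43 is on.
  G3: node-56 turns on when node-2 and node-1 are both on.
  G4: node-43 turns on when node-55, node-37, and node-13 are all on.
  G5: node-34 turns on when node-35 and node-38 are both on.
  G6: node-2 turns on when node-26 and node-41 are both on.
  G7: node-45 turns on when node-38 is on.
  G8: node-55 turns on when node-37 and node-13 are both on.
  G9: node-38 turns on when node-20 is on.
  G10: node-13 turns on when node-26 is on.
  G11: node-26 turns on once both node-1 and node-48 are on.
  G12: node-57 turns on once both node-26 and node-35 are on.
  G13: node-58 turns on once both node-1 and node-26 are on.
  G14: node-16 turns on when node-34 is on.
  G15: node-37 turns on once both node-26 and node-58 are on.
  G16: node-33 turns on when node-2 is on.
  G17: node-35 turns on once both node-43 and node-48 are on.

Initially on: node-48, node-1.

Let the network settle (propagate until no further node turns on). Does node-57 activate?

Yes

G11: node-1 and node-48 on → node-26 on.
G13: node-1 and node-26 on → node-58 on.
G10: node-26 on → node-13 on.
G15: node-26 and node-58 on → node-37 on.
node-37 and node-13 are on, so node-55 turns on (G8).
node-55, node-37, and node-13 are on, so node-43 turns on (G4).
G17: node-43 and node-48 on → node-35 on.
G12: node-26 and node-35 on → node-57 on.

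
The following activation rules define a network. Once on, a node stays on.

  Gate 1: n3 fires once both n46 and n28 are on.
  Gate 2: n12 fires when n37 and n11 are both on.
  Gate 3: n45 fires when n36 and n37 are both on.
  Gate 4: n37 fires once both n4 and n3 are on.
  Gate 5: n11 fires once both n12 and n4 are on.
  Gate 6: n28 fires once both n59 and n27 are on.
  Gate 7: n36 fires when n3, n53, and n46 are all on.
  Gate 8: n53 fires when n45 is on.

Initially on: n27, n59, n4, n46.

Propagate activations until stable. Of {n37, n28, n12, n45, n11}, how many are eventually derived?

2

Gate 6: n59 and n27 on → n28 on.
Gate 1: n46 and n28 on → n3 on.
Gate 4: n4 and n3 on → n37 on.
n37: reached.
n28: reached.
n12 would need n37 and n11 (Gate 2), but n11 never turns on.
n45 would need n36 and n37 (Gate 3), but n36 never turns on.
n11 would need n12 and n4 (Gate 5), but n12 never turns on.
Reached: n37 and n28 — 2 of the 5.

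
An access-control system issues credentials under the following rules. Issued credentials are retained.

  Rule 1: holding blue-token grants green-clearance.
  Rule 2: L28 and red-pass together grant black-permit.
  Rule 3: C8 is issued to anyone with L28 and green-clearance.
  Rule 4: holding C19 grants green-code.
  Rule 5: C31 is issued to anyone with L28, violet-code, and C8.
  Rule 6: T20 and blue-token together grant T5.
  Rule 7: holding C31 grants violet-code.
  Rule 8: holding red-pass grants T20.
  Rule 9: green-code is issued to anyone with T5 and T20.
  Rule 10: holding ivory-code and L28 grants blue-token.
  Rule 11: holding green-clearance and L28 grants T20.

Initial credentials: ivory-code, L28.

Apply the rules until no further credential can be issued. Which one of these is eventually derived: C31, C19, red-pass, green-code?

Holding ivory-code and L28 grants blue-token (Rule 10).
Holding blue-token grants green-clearance (Rule 1).
Holding green-clearance and L28 grants T20 (Rule 11).
Holding T20 and blue-token grants T5 (Rule 6).
Holding T5 and T20 grants green-code (Rule 9).
C31 would need L28, violet-code, and C8 (Rule 5), but violet-code is never granted. No rule produces C19, and it is not given. No rule produces red-pass, and it is not given.

green-code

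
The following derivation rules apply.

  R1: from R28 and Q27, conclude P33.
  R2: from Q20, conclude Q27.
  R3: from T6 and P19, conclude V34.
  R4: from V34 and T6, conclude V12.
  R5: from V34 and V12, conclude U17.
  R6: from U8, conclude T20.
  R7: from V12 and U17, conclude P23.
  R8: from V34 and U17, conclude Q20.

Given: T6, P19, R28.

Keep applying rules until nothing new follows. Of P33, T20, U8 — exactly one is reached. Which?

T6 and P19 hold, so V34 follows (R3).
V34 and T6 hold, so V12 follows (R4).
From V34 and V12, R5 gives U17.
V34 and U17 hold, so Q20 follows (R8).
From Q20, R2 gives Q27.
From R28 and Q27, R1 gives P33.
No rule produces U8, and it is not given. T20 would need U8 (R6), but U8 is never established.

P33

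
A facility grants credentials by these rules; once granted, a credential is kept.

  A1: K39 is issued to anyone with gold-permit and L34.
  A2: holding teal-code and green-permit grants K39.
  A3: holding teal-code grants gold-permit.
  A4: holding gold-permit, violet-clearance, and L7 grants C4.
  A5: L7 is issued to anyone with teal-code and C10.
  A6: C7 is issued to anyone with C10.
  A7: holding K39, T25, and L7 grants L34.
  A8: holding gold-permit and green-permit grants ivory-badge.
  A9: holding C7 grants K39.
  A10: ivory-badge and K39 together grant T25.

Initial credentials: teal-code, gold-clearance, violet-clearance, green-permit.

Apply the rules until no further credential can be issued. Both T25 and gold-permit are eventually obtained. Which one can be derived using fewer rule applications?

gold-permit

gold-permit: Holding teal-code grants gold-permit (A3). [1 rule application]
T25: Holding teal-code grants gold-permit (A3). Holding teal-code and green-permit grants K39 (A2). Holding gold-permit and green-permit grants ivory-badge (A8). Holding ivory-badge and K39 grants T25 (A10). [4 rule applications]
gold-permit needs fewer.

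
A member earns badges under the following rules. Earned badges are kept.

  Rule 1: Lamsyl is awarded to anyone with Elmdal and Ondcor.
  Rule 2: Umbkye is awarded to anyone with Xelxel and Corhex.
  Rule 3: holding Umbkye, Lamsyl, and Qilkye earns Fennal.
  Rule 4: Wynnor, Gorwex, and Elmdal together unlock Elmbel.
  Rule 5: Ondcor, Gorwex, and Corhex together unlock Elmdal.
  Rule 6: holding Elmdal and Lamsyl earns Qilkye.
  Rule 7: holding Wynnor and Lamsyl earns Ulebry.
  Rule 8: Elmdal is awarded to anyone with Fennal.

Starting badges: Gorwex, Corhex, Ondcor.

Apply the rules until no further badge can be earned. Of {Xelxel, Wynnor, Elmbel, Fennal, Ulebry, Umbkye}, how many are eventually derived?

No rule produces Xelxel, and it is not given.
No rule produces Wynnor, and it is not given.
Elmbel would need Wynnor, Gorwex, and Elmdal (Rule 4), but Wynnor is never earned.
Fennal would need Umbkye, Lamsyl, and Qilkye (Rule 3), but Umbkye is never earned.
Ulebry would need Wynnor and Lamsyl (Rule 7), but Wynnor is never earned.
Umbkye would need Xelxel and Corhex (Rule 2), but Xelxel is never earned.
None of the 6 are reached.

0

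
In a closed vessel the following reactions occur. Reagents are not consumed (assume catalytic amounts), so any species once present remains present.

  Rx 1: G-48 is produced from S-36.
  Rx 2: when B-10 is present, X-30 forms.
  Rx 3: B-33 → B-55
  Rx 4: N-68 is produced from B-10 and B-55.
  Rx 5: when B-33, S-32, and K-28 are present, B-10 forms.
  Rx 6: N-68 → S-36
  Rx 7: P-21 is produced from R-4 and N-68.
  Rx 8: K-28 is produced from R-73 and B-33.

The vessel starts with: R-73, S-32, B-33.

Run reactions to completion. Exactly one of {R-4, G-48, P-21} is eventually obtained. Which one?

G-48

R-73 and B-33 present → K-28 forms (Rx 8).
B-33 present → B-55 forms (Rx 3).
B-33, S-32, and K-28 present → B-10 forms (Rx 5).
B-10 and B-55 present → N-68 forms (Rx 4).
N-68 present → S-36 forms (Rx 6).
S-36 present → G-48 forms (Rx 1).
No rule produces R-4, and it is not given. P-21 would need R-4 and N-68 (Rx 7), but R-4 never forms.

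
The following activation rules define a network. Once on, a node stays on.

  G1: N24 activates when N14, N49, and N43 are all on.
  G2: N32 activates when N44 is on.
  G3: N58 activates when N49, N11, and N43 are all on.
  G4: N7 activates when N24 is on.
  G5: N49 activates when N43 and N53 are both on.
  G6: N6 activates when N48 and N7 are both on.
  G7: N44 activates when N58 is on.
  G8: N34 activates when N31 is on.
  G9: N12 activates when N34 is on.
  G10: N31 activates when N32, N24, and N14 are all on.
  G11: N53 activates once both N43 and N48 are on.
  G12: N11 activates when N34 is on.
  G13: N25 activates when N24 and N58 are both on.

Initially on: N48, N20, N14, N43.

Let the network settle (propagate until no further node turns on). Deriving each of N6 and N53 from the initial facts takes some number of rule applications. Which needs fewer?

N53: N43 and N48 are on, so N53 activates (G11). [1 rule application]
N6: N43 and N48 are on, so N53 activates (G11). G5: N43 and N53 on → N49 on. N14, N49, and N43 are on, so N24 activates (G1). G4: N24 on → N7 on. N48 and N7 are on, so N6 activates (G6). [5 rule applications]
N53 needs fewer.

N53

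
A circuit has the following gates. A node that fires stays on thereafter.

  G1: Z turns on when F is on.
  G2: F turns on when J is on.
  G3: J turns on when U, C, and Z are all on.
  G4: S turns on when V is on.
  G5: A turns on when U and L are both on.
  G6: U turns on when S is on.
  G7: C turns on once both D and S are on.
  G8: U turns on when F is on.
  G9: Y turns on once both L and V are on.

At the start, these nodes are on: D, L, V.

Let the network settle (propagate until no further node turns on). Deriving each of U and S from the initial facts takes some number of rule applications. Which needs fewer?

S: G4: V on → S on. [1 rule application]
U: G4: V on → S on. G6: S on → U on. [2 rule applications]
S needs fewer.

S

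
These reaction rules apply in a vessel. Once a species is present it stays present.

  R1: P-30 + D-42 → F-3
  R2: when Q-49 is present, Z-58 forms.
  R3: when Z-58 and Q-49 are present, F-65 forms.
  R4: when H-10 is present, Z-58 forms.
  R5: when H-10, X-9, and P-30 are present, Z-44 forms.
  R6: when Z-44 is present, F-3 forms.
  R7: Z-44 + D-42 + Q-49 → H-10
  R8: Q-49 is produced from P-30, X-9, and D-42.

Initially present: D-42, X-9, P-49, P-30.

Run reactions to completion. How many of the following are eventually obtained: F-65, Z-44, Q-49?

2

P-30, X-9, and D-42 present → Q-49 forms (R8).
Q-49 present → Z-58 forms (R2).
Z-58 and Q-49 present → F-65 forms (R3).
F-65: reached.
Z-44 would need H-10, X-9, and P-30 (R5), but H-10 never forms.
Q-49: reached.
Reached: F-65 and Q-49 — 2 of the 3.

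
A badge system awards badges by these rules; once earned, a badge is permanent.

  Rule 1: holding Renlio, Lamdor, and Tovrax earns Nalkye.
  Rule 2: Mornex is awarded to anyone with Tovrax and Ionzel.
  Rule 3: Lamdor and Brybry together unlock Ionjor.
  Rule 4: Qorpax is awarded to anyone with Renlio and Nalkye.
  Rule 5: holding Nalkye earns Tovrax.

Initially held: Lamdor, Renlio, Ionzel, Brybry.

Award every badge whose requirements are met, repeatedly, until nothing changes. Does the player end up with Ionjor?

Yes

With Lamdor and Brybry, Ionjor is earned (Rule 3).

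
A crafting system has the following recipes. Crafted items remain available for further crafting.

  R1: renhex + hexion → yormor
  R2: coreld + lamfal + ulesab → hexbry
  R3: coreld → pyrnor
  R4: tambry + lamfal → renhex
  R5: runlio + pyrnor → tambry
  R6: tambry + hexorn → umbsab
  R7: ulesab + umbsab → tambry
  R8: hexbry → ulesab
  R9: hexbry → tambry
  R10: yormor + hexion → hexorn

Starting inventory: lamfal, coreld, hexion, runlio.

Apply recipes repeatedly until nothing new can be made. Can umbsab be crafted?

Using R3, coreld makes pyrnor.
runlio + pyrnor → tambry (R5).
Using R4, tambry and lamfal make renhex.
renhex + hexion → yormor (R1).
yormor + hexion → hexorn (R10).
tambry + hexorn → umbsab (R6).

Yes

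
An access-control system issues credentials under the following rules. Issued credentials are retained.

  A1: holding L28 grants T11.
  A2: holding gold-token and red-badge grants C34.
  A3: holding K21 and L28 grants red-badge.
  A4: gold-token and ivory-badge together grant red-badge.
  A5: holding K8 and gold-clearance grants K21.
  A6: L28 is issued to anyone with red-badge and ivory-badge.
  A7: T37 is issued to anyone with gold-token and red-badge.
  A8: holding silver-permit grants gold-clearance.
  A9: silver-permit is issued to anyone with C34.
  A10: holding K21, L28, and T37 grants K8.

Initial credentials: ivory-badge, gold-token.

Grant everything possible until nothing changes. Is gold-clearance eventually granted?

Yes

Holding gold-token and ivory-badge grants red-badge (A4).
Holding gold-token and red-badge grants C34 (A2).
Holding C34 grants silver-permit (A9).
Holding silver-permit grants gold-clearance (A8).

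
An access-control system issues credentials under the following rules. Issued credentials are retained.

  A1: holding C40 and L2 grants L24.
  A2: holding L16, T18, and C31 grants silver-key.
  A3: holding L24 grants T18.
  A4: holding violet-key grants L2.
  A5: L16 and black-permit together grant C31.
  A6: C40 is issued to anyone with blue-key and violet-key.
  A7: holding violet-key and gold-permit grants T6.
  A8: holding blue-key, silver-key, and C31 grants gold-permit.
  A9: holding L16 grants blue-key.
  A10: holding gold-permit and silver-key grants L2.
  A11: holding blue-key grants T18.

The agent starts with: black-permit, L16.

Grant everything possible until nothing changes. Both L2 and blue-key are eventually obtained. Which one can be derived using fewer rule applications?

blue-key: Holding L16 grants blue-key (A9). [1 rule application]
L2: Holding L16 and black-permit grants C31 (A5). Holding L16 grants blue-key (A9). Holding blue-key grants T18 (A11). Holding L16, T18, and C31 grants silver-key (A2). Holding blue-key, silver-key, and C31 grants gold-permit (A8). Holding gold-permit and silver-key grants L2 (A10). [6 rule applications]
blue-key needs fewer.

blue-key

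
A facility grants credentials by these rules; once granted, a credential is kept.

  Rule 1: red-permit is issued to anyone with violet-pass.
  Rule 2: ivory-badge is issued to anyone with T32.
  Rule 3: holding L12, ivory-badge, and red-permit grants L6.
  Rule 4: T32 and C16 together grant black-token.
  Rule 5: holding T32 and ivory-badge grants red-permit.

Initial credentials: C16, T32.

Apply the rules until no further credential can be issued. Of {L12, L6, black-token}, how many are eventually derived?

Holding T32 and C16 grants black-token (Rule 4).
No rule produces L12, and it is not given.
L6 would need L12, ivory-badge, and red-permit (Rule 3), but L12 is never granted.
black-token: reached.
Reached: black-token — 1 of the 3.

1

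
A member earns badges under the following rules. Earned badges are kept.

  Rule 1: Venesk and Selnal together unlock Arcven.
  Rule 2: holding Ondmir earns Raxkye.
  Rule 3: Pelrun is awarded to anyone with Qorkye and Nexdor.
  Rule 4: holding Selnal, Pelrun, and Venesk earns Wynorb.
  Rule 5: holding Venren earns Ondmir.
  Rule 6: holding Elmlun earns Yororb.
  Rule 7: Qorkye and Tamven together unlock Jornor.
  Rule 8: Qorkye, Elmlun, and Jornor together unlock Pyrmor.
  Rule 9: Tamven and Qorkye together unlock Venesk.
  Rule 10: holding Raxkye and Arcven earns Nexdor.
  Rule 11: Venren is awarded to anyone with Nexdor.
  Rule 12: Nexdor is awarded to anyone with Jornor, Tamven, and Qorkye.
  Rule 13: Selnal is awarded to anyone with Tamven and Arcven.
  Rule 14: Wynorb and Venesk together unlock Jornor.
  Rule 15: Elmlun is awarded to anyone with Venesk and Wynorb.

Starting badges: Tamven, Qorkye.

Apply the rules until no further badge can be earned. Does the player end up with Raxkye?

Yes

With Qorkye and Tamven, Jornor is earned (Rule 7).
With Jornor, Tamven, and Qorkye, Nexdor is earned (Rule 12).
With Nexdor, Venren is earned (Rule 11).
With Venren, Ondmir is earned (Rule 5).
With Ondmir, Raxkye is earned (Rule 2).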